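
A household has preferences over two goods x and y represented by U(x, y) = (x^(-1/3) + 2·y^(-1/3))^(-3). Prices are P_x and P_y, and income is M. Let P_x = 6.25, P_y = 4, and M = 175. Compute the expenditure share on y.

share on y = 0.6007

MRS = MU_x/MU_y = (1/2)·(y/x)^(4/3). Set equal to P_x/P_y.
Solve for the ratio: y/x = [2·P_x/P_y]^(0.75).
With the ratio pinned down, the budget gives x* = M/(P_x + P_y·(y/x)) and y* = (y/x)·x*.
Numerically y/x = 2.350377, so x* = 175/(6.25 + 4·2.350377) = 11.181 and y* = 2.350377·11.181 = 26.2796.
Expenditure on y: 4·26.2796 = 105.1186; share = 0.6007.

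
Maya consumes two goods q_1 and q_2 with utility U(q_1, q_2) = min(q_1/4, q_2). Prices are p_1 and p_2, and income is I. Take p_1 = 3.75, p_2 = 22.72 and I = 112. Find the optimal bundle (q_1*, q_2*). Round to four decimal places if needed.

With perfect complements, no substitution: consume in ratio q_1:q_2 = 4:1.
Budget: p_1·q_1 + p_2·(1/4)·q_1 = I, so (4·p_1 + p_2)·q_1 = 4·I.
Demand: q_1*(p_1,p_2,I) = 4·I/(4·p_1 + p_2), q_2* = I/(4·p_1 + p_2).
Here 4·3.75 + 22.72 = 37.72, giving q_1* = 11.877 and q_2* = 2.9692.

q_1* = 11.877, q_2* = 2.9692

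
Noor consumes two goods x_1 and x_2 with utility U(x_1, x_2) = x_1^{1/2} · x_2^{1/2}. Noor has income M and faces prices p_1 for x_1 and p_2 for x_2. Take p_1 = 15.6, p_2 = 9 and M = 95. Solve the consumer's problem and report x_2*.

MU_x_1/MU_x_2 = (0.5·x_2)/(0.5·x_1); tangency sets this equal to p_1/p_2.
Rearranging, p_2·x_2 = p_1·x_1. Substituting into the budget gives p_1·x_1·(1 + 1) = M.
Demand: x_1*(p_1,p_2,M) = 0.5·M/p_1 and x_2* = 0.5·M/p_2.
At p_1=15.6, p_2=9, M=95: x_2* = 0.5·95/9 = 5.2778.

x_2* = 5.2778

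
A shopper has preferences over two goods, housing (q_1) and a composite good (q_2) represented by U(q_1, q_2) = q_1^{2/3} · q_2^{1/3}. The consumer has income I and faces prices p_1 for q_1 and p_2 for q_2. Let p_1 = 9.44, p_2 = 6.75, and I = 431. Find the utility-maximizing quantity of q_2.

Tangency: MRS = 2·q_2/q_1 = p_1/p_2.
So 2/3·p_2·q_2 = 1/3·p_1·q_1; combined with the budget, a share 2/3 of income goes to q_1.
Demand: q_1*(p_1,p_2,I) = 2/3·I/p_1 and q_2* = 1/3·I/p_2.
At p_1=9.44, p_2=6.75, I=431: q_2* = 1/3·431/6.75 = 21.284.

q_2* = 21.284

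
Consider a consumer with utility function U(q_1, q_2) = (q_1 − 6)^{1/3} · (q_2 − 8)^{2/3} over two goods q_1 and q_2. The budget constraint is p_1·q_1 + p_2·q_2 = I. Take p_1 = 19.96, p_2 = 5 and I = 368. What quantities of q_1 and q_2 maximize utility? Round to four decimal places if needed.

After buying the subsistence bundle (6, 8), a share 1/3 of the remaining income goes to q_1: q_1* = 6 + 1/3·(I − 6p_1 − 8p_2)/p_1.
Discretionary income = 368 − 6·19.96 − 8·5 = 208.24; q_1* = 6 + 1/3·208.24/19.96 = 9.4776; q_2* = 8 + 2/3·208.24/5 = 35.7653.

q_1* = 9.4776, q_2* = 35.7653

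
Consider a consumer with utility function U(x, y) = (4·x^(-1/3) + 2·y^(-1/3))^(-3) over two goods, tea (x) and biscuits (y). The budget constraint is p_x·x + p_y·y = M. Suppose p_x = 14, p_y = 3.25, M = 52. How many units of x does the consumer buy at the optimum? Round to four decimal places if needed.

x* = 2.6292

From the CES first-order condition, 2·(y/x)^(4/3) = p_x/p_y.
Hence y/x = ((1/2)·p_x/p_y)^(1/(4/3)), i.e. raised to the 0.75 power.
With the ratio pinned down, the budget gives x* = M/(p_x + p_y·(y/x)) and y* = (y/x)·x*.
Numerically y/x = 1.777915, so x* = 52/(14 + 3.25·1.777915) = 2.6292.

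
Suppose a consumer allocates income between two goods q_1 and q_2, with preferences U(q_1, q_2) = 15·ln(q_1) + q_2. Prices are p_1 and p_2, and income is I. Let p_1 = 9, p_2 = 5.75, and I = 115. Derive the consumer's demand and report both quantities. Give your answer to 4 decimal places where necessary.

MU_q_1 = 15/q_1, MU_q_2 = 1. Tangency: 15/q_1 = p_1/p_2.
So q_1*(p_1,p_2) = 15·p_2/p_1, independent of income; and q_2* = (I − 15·p_2)/p_2.
At the given prices: q_1* = 15·5.75/9 = 9.5833, and q_2* = 5.

q_1* = 9.5833, q_2* = 5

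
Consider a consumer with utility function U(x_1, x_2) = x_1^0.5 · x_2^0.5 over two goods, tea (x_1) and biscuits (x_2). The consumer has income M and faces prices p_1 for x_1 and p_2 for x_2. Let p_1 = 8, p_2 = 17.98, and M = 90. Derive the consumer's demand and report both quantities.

x_1* = 5.625, x_2* = 2.5028

The MRS is x_2/x_1. Set MRS = p_1/p_2.
So 0.5·p_2·x_2 = 0.5·p_1·x_1; combined with the budget, a share 0.5 of income goes to x_1.
Demand: x_1*(p_1,p_2,M) = 0.5·M/p_1 and x_2* = 0.5·M/p_2.
At p_1=8, p_2=17.98, M=90: x_1* = 0.5·90/8 = 5.625, x_2* = 2.5028.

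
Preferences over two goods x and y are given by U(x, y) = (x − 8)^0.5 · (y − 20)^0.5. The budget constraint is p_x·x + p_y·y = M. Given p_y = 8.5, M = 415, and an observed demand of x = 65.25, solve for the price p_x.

p_x = 2

This is Cobb-Douglas in (x−8, y−20): tangency gives 0.5·p_y·(y−20) = 0.5·p_x·(x−8).
Substituting into the budget: x* = 8 + 0.5·(M − 8·p_x − 20·p_y)/p_x, and y* = 20 + 0.5·(…)/p_y.
Set x* = 65.25 in the demand function and solve for p_x: p_x = 2.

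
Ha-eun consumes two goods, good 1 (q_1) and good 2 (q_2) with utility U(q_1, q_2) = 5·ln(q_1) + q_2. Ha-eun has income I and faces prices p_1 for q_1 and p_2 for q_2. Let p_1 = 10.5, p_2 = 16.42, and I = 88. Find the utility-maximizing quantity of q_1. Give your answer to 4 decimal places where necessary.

q_1* = 7.819

MU_q_1 = 5/q_1, MU_q_2 = 1. Tangency: 5/q_1 = p_1/p_2.
So q_1*(p_1,p_2) = 5·p_2/p_1, independent of income; and q_2* = (I − 5·p_2)/p_2.
At the given prices: q_1* = 5·16.42/10.5 = 7.819.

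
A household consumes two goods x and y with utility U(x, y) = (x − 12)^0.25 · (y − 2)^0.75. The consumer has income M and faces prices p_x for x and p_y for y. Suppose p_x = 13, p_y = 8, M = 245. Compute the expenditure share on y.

share on y = 0.2888

This is Cobb-Douglas in (x−12, y−2): tangency gives 0.25·p_y·(y−2) = 0.75·p_x·(x−12).
After buying the subsistence bundle (12, 2), a share 0.25 of the remaining income goes to x: x* = 12 + 0.25·(M − 12p_x − 2p_y)/p_x.
Discretionary income = 245 − 12·13 − 2·8 = 73; x* = 12 + 0.25·73/13 = 13.4038; y* = 2 + 0.75·73/8 = 8.8438.
Expenditure on y: 8·8.8438 = 70.75; share = 0.2888.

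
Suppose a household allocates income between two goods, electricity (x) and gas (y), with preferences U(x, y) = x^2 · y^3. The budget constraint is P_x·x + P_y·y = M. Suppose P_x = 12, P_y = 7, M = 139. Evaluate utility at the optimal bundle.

V = 36307.0633

Demand: x*(P_x,P_y,M) = 0.4·M/P_x and y* = 0.6·M/P_y.
At P_x=12, P_y=7, M=139: x* = 0.4·139/12 = 4.6333, y* = 11.9143.
Utility at the optimum: U(4.6333, 11.9143) = 36307.0633.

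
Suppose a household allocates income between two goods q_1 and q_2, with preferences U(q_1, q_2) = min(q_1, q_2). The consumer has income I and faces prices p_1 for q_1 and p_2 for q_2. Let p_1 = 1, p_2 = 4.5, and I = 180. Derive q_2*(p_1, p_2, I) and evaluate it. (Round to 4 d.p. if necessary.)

Demand: q_1*(p_1,p_2,I) = I/(p_1 + p_2), q_2* = I/(p_1 + p_2).
Here 1 + 4.5 = 5.5, giving q_2* = 32.7273.

q_2* = 32.7273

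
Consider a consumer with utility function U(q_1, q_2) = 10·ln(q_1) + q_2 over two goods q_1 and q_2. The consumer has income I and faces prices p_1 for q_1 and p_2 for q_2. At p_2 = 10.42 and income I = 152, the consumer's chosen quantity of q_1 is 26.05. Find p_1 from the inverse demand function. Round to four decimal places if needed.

MU_q_1 = 10/q_1, MU_q_2 = 1. Tangency: 10/q_1 = p_1/p_2.
So q_1*(p_1,p_2) = 10·p_2/p_1, independent of income; and q_2* = (I − 10·p_2)/p_2.
Set q_1* = 26.05 in the demand function and solve for p_1: p_1 = 4.

p_1 = 4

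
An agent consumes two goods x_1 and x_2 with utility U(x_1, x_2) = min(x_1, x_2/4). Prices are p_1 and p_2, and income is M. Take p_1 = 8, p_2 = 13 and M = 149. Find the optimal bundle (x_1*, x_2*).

x_1* = 2.4833, x_2* = 9.9333

Leontief preferences: the optimum is at the kink where x_1/1 = x_2/4, i.e. x_2 = 4·x_1.
Budget: p_1·x_1 + p_2·4·x_1 = M, so (p_1 + 4·p_2)·x_1 = M.
Demand: x_1*(p_1,p_2,M) = M/(p_1 + 4·p_2), x_2* = 4·M/(p_1 + 4·p_2).
Here 8 + 4·13 = 60, giving x_1* = 2.4833 and x_2* = 9.9333.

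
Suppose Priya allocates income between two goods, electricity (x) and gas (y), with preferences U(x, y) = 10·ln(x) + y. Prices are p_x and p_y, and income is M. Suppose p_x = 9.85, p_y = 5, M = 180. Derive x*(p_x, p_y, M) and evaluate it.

So x*(p_x,p_y) = 10·p_y/p_x, independent of income; and y* = (M − 10·p_y)/p_y.
At the given prices: x* = 10·5/9.85 = 5.0761.

x* = 5.0761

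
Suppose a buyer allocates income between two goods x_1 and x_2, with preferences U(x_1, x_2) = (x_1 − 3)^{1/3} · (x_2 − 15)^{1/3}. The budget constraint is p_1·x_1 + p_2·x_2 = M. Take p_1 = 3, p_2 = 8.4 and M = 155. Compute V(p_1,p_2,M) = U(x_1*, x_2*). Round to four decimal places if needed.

MRS = (x_2−15)/(x_1−3). Tangency with p_1/p_2 gives x_2−15 = (p_1/p_2)·(x_1−3).
Substituting into the budget: x_1* = 3 + 0.5·(M − 3·p_1 − 15·p_2)/p_1, and x_2* = 15 + 0.5·(…)/p_2.
Discretionary income = 155 − 3·3 − 15·8.4 = 20; x_1* = 3 + 0.5·20/3 = 6.3333; x_2* = 15 + 0.5·20/8.4 = 16.1905.
Utility at the optimum: U(6.3333, 16.1905) = 1.5832.

V = 1.5832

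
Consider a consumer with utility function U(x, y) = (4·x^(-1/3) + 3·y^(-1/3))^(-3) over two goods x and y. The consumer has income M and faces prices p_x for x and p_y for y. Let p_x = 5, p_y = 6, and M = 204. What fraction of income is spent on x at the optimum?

MRS = MU_x/MU_y = (4/3)·(y/x)^(4/3). Set equal to p_x/p_y.
Solve for the ratio: y/x = [(3/4)·p_x/p_y]^(0.75).
Substitute y = (y/x)·x into the budget: x* = M/(p_x + p_y·(y/x)).
Numerically y/x = 0.702927, so x* = 204/(5 + 6·0.702927) = 22.1317 and y* = 0.702927·22.1317 = 15.5569.
Expenditure on x: 5·22.1317 = 110.6584; share = 0.5424.

share on x = 0.5424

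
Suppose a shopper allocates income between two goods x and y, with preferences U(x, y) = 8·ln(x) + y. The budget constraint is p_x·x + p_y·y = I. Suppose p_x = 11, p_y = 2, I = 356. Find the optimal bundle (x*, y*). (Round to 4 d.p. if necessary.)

x* = 1.4545, y* = 170

At the given prices: x* = 8·2/11 = 1.4545, and y* = 170.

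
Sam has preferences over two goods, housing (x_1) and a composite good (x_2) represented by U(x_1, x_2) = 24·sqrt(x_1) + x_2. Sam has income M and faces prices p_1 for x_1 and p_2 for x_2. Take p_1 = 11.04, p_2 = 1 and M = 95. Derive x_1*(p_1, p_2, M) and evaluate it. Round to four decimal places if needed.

x_1* = 1.1815

MU_x_1 = 12/√x_1, MU_x_2 = 1. Tangency: 12/√x_1 = p_1/p_2.
Solve: √x_1 = 12·p_2/p_1, so x_1*(p_1,p_2) = (12·p_2/p_1)², and x_2* = (M − p_1·x_1*)/p_2.
Plugging in: x_1* = (12·1/11.04)² = 1.1815.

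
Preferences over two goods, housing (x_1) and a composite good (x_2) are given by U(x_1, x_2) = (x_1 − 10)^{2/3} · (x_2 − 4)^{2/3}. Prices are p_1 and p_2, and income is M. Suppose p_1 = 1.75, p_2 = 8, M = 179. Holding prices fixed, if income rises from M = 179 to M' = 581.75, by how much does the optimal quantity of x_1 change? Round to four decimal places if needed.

MRS = (x_2−4)/(x_1−10). Tangency with p_1/p_2 gives x_2−4 = (p_1/p_2)·(x_1−10).
Substituting into the budget: x_1* = 10 + 0.5·(M − 10·p_1 − 4·p_2)/p_1, and x_2* = 4 + 0.5·(…)/p_2.
Discretionary income = 179 − 10·1.75 − 4·8 = 129.5; x_1* = 10 + 0.5·129.5/1.75 = 47.
At M' = 581.75: x_1* = 162.0714. Change: 162.0714 − 47 = 115.0714.

Δx_1* = 115.0714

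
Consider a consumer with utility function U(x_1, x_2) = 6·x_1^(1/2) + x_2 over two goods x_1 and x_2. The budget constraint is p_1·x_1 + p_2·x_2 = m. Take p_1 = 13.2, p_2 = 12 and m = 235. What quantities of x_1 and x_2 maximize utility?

Utility is quasi-linear in x_2; the FOC for x_1 is 3/√x_1 = p_1/p_2.
Thus x_1* = (3·p_2/p_1)² — independent of m — with the rest of income spent on x_2.
Plugging in: x_1* = (3·12/13.2)² = 7.438, x_2* = 11.4015.

x_1* = 7.438, x_2* = 11.4015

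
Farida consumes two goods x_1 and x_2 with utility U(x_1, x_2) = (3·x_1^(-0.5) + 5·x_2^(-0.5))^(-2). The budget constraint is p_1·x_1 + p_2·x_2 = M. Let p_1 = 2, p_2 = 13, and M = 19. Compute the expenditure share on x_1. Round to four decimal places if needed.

MU_x_1 ∝ 3·x_1^(-1.5), MU_x_2 ∝ 5·x_2^(-1.5), so MRS = (3/5)·(x_2/x_1)^(1.5) = p_1/p_2.
Hence x_2/x_1 = ((5/3)·p_1/p_2)^(1/(1.5)), i.e. raised to the 2/3 power.
With the ratio pinned down, the budget gives x_1* = M/(p_1 + p_2·(x_2/x_1)) and x_2* = (x_2/x_1)·x_1*.
Numerically x_2/x_1 = 0.403605, so x_1* = 19/(2 + 13·0.403605) = 2.6218 and x_2* = 0.403605·2.6218 = 1.0582.
Expenditure on x_1: 2·2.6218 = 5.2436; share = 0.276.

share on x_1 = 0.276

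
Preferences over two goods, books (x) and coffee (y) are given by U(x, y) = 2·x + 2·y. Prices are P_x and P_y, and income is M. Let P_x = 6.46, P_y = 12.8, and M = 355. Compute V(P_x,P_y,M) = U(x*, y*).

V = 109.9071

Perfect substitutes: compare marginal utility per dollar. 2/P_x vs 2/P_y → 0.3096 vs 0.1562.
x gives more utility per dollar, so spend all income on x: x* = M/P_x, y* = 0.
Numerically: x* = 54.9536, y* = 0.
Utility at the optimum: U(54.9536, 0) = 109.9071.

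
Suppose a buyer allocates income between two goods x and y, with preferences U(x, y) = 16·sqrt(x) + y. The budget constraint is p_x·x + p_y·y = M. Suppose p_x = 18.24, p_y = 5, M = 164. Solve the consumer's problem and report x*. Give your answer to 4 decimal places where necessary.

MU_x = 8/√x, MU_y = 1. Tangency: 8/√x = p_x/p_y.
Solve: √x = 8·p_y/p_x, so x*(p_x,p_y) = (8·p_y/p_x)², and y* = (M − p_x·x*)/p_y.
Plugging in: x* = (8·5/18.24)² = 4.8092.

x* = 4.8092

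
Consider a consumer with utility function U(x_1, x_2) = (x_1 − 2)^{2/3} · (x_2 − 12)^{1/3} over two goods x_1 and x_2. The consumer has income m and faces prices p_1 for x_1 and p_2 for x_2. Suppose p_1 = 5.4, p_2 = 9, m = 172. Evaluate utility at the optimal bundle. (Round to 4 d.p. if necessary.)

V = 4.3968

MRS = 2·(x_2−12)/(x_1−2). Tangency with p_1/p_2 gives x_2−12 = (1/2)·(p_1/p_2)·(x_1−2).
After buying the subsistence bundle (2, 12), a share 2/3 of the remaining income goes to x_1: x_1* = 2 + 2/3·(m − 2p_1 − 12p_2)/p_1.
Discretionary income = 172 − 2·5.4 − 12·9 = 53.2; x_1* = 2 + 2/3·53.2/5.4 = 8.5679; x_2* = 12 + 1/3·53.2/9 = 13.9704.
Utility at the optimum: U(8.5679, 13.9704) = 4.3968.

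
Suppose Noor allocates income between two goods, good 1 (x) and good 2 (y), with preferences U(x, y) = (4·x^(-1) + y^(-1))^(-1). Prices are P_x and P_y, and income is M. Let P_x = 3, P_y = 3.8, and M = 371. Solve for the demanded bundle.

x* = 79.1349, y* = 35.1566

From the CES first-order condition, 4·(y/x)^(2) = P_x/P_y.
Hence y/x = ((1/4)·P_x/P_y)^(1/(2)), i.e. raised to the 0.5 power.
Substitute y = (y/x)·x into the budget: x* = M/(P_x + P_y·(y/x)).
Numerically y/x = 0.444262, so x* = 371/(3 + 3.8·0.444262) = 79.1349 and y* = 0.444262·79.1349 = 35.1566.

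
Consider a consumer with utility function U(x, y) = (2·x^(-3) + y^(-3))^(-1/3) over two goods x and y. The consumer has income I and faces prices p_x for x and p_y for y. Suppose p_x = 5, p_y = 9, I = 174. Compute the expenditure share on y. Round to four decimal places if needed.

MU_x ∝ 2·x^(-4), MU_y ∝ y^(-4), so MRS = 2·(y/x)^(4) = p_x/p_y.
Solve for the ratio: y/x = [(1/2)·p_x/p_y]^(0.25).
Substitute y = (y/x)·x into the budget: x* = I/(p_x + p_y·(y/x)).
Numerically y/x = 0.72598, so x* = 174/(5 + 9·0.72598) = 15.0861 and y* = 0.72598·15.0861 = 10.9522.
Expenditure on y: 9·10.9522 = 98.5696; share = 0.5665.

share on y = 0.5665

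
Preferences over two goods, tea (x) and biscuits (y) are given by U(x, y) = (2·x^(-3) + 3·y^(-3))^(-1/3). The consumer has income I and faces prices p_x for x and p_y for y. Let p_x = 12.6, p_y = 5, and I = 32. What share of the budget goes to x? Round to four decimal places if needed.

From the CES first-order condition, (2/3)·(y/x)^(4) = p_x/p_y.
Solve for the ratio: y/x = [(3/2)·p_x/p_y]^(0.25).
Substitute y = (y/x)·x into the budget: x* = I/(p_x + p_y·(y/x)).
Numerically y/x = 1.394354, so x* = 32/(12.6 + 5·1.394354) = 1.635 and y* = 1.394354·1.635 = 2.2798.
Expenditure on x: 12.6·1.635 = 20.6011; share = 0.6438.

share on x = 0.6438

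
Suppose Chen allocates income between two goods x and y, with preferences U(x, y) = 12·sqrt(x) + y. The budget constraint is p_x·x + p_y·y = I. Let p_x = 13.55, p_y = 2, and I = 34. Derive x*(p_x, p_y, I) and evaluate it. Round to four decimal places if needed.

Set MRS = p_x/p_y: 6·x^(−1/2) = p_x/p_y.
Thus x* = (6·p_y/p_x)² — independent of I — with the rest of income spent on y.
Plugging in: x* = (6·2/13.55)² = 0.7843.

x* = 0.7843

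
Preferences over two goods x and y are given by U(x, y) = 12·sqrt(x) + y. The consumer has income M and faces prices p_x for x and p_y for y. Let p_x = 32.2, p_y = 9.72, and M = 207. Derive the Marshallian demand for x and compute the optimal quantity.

Utility is quasi-linear in y; the FOC for x is 6/√x = p_x/p_y.
Thus x* = (6·p_y/p_x)² — independent of M — with the rest of income spent on y.
Plugging in: x* = (6·9.72/32.2)² = 3.2804.

x* = 3.2804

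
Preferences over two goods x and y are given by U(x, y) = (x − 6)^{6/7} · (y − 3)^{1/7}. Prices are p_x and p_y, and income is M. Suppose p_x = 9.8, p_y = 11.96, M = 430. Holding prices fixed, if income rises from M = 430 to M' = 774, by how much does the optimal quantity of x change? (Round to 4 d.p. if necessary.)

Δx* = 30.0875

MRS = 6·(y−3)/(x−6). Tangency with p_x/p_y gives y−3 = (1/6)·(p_x/p_y)·(x−6).
Substituting into the budget: x* = 6 + 6/7·(M − 6·p_x − 3·p_y)/p_x, and y* = 3 + 1/7·(…)/p_y.
Discretionary income = 430 − 6·9.8 − 3·11.96 = 335.32; x* = 6 + 6/7·335.32/9.8 = 35.3283.
At M' = 774: x* = 65.4157. Change: 65.4157 − 35.3283 = 30.0875.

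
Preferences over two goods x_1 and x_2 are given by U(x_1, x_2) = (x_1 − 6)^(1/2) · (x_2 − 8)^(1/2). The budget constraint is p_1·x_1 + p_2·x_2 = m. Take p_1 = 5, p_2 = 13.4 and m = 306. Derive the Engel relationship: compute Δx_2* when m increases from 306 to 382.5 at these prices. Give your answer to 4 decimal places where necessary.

Discretionary income = 306 − 6·5 − 8·13.4 = 168.8; x_2* = 8 + 0.5·168.8/13.4 = 14.2985.
At m' = 382.5: x_2* = 17.153. Change: 17.153 − 14.2985 = 2.8545.

Δx_2* = 2.8545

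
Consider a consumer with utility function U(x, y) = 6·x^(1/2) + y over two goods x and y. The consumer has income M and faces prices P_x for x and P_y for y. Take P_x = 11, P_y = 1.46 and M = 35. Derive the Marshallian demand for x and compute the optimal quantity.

Set MRS = P_x/P_y: 3·x^(−1/2) = P_x/P_y.
Solve: √x = 3·P_y/P_x, so x*(P_x,P_y) = (3·P_y/P_x)², and y* = (M − P_x·x*)/P_y.
Plugging in: x* = (3·1.46/11)² = 0.1585.

x* = 0.1585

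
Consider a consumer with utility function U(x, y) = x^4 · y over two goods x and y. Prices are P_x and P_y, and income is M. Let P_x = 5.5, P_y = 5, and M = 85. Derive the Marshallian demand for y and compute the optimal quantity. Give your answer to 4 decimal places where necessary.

y* = 3.4

MU_x/MU_y = (4·y)/(x); tangency sets this equal to P_x/P_y.
So 4·P_y·y = P_x·x; combined with the budget, a share 0.8 of income goes to x.
Demand: x*(P_x,P_y,M) = 0.8·M/P_x and y* = 0.2·M/P_y.
At P_x=5.5, P_y=5, M=85: y* = 0.2·85/5 = 3.4.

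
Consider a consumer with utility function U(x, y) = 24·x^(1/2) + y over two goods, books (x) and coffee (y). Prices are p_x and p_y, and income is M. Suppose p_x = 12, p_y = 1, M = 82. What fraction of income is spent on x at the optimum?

share on x = 0.1463

Set MRS = p_x/p_y: 12·x^(−1/2) = p_x/p_y.
Solve: √x = 12·p_y/p_x, so x*(p_x,p_y) = (12·p_y/p_x)², and y* = (M − p_x·x*)/p_y.
Plugging in: x* = (12·1/12)² = 1, y* = 70.
Expenditure on x: 12·1 = 12; share = 0.1463.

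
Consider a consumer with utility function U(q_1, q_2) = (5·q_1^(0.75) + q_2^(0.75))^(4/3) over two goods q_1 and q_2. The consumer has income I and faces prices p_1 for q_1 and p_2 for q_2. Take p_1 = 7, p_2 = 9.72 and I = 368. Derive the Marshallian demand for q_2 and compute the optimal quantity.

MU_q_1 ∝ 5·q_1^(-0.25), MU_q_2 ∝ q_2^(-0.25), so MRS = 5·(q_2/q_1)^(0.25) = p_1/p_2.
Hence q_2/q_1 = ((1/5)·p_1/p_2)^(1/(0.25)), i.e. raised to the 4 power.
Substitute q_2 = (q_2/q_1)·q_1 into the budget: q_1* = I/(p_1 + p_2·(q_2/q_1)).
Numerically q_2/q_1 = 0.00043, so q_1* = 368/(7 + 9.72·0.00043) = 52.54 and q_2* = 0.00043·52.54 = 0.0226.

q_2* = 0.0226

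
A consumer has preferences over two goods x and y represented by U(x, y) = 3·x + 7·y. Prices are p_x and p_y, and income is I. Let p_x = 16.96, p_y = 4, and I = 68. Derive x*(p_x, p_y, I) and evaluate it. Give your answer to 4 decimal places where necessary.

y gives more utility per dollar, so spend all income on y: y* = I/p_y, x* = 0.
Numerically: x* = 0, y* = 17.

x* = 0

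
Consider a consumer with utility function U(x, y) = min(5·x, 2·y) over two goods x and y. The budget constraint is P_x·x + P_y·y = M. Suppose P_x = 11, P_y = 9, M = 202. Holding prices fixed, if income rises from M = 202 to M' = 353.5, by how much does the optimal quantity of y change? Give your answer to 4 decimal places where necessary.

Leontief preferences: the optimum is at the kink where x/2 = y/5, i.e. y = (5/2)·x.
Budget: P_x·x + P_y·(5/2)·x = M, so (2·P_x + 5·P_y)·x = 2·M.
Demand: x*(P_x,P_y,M) = 2·M/(2·P_x + 5·P_y), y* = 5·M/(2·P_x + 5·P_y).
Here 2·11 + 5·9 = 67, giving y* = 15.0746.
At M' = 353.5: y* = 26.3806. Change: 26.3806 − 15.0746 = 11.306.

Δy* = 11.306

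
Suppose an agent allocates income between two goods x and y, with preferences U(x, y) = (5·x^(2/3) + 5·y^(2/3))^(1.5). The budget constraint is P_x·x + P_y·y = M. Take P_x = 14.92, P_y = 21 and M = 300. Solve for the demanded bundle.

From the CES first-order condition, (y/x)^(1/3) = P_x/P_y.
Hence y/x = (P_x/P_y)^(1/(1/3)), i.e. raised to the 3 power.
With the ratio pinned down, the budget gives x* = M/(P_x + P_y·(y/x)) and y* = (y/x)·x*.
Numerically y/x = 0.358632, so x* = 300/(14.92 + 21·0.358632) = 13.3623 and y* = 0.358632·13.3623 = 4.7921.

x* = 13.3623, y* = 4.7921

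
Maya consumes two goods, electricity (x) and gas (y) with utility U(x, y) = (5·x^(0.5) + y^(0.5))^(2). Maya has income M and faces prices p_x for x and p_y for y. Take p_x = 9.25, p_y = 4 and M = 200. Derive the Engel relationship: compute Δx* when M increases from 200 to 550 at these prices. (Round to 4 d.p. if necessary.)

MRS = MU_x/MU_y = 5·(y/x)^(0.5). Set equal to p_x/p_y.
Solve for the ratio: y/x = [(1/5)·p_x/p_y]^(2).
With the ratio pinned down, the budget gives x* = M/(p_x + p_y·(y/x)) and y* = (y/x)·x*.
Numerically y/x = 0.213906, so x* = 200/(9.25 + 4·0.213906) = 19.791.
At M' = 550: x* = 54.4251. Change: 54.4251 − 19.791 = 34.6342.

Δx* = 34.6342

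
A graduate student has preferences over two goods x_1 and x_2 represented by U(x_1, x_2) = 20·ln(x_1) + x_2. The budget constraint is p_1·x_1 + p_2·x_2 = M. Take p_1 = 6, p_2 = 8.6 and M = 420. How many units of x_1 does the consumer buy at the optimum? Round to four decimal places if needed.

MU_x_1 = 20/x_1, MU_x_2 = 1. Tangency: 20/x_1 = p_1/p_2.
So x_1*(p_1,p_2) = 20·p_2/p_1, independent of income; and x_2* = (M − 20·p_2)/p_2.
At the given prices: x_1* = 20·8.6/6 = 28.6667.

x_1* = 28.6667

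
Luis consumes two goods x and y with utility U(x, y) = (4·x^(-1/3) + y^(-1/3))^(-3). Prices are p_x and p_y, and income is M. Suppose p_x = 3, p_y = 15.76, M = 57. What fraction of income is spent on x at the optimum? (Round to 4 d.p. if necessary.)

share on x = 0.6514

From the CES first-order condition, 4·(y/x)^(4/3) = p_x/p_y.
Solve for the ratio: y/x = [(1/4)·p_x/p_y]^(0.75).
Substitute y = (y/x)·x into the budget: x* = M/(p_x + p_y·(y/x)).
Numerically y/x = 0.101889, so x* = 57/(3 + 15.76·0.101889) = 12.3758 and y* = 0.101889·12.3758 = 1.261.
Expenditure on x: 3·12.3758 = 37.1273; share = 0.6514.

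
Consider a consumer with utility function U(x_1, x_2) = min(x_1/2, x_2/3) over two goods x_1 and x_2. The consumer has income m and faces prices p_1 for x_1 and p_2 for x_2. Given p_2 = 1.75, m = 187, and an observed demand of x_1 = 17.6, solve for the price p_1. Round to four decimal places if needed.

p_1 = 8

With perfect complements, no substitution: consume in ratio x_1:x_2 = 2:3.
Budget: p_1·x_1 + p_2·(3/2)·x_1 = m, so (2·p_1 + 3·p_2)·x_1 = 2·m.
Demand: x_1*(p_1,p_2,m) = 2·m/(2·p_1 + 3·p_2), x_2* = 3·m/(2·p_1 + 3·p_2).
Set x_1* = 17.6 in the demand function and solve for p_1: p_1 = 8.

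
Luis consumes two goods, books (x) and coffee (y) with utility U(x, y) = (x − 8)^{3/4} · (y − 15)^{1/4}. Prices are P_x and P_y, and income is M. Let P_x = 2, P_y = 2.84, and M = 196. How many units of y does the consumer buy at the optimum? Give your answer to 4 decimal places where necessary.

y* = 27.0951

Discretionary income = 196 − 8·2 − 15·2.84 = 137.4; y* = 15 + 0.25·137.4/2.84 = 27.0951.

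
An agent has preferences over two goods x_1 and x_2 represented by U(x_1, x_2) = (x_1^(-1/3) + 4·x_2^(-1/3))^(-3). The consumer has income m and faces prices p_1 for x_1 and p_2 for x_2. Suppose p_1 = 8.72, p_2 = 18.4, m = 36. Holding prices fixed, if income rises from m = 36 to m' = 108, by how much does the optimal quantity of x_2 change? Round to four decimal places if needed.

MU_x_1 ∝ x_1^(-4/3), MU_x_2 ∝ 4·x_2^(-4/3), so MRS = (1/4)·(x_2/x_1)^(4/3) = p_1/p_2.
Solve for the ratio: x_2/x_1 = [4·p_1/p_2]^(0.75).
With the ratio pinned down, the budget gives x_1* = m/(p_1 + p_2·(x_2/x_1)) and x_2* = (x_2/x_1)·x_1*.
Numerically x_2/x_1 = 1.615545, so x_1* = 36/(8.72 + 18.4·1.615545) = 0.9364 and x_2* = 1.615545·0.9364 = 1.5128.
At m' = 108: x_2* = 4.5383. Change: 4.5383 − 1.5128 = 3.0255.

Δx_2* = 3.0255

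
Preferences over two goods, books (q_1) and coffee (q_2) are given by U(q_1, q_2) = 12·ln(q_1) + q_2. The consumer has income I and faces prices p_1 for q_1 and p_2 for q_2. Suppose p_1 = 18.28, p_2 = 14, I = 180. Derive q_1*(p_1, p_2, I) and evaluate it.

So q_1*(p_1,p_2) = 12·p_2/p_1, independent of income; and q_2* = (I − 12·p_2)/p_2.
At the given prices: q_1* = 12·14/18.28 = 9.1904.

q_1* = 9.1904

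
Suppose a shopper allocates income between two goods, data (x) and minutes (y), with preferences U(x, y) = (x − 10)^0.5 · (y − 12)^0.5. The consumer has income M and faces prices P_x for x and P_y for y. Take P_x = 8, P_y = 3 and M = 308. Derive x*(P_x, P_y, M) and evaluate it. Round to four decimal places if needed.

x* = 22

Discretionary income = 308 − 10·8 − 12·3 = 192; x* = 10 + 0.5·192/8 = 22.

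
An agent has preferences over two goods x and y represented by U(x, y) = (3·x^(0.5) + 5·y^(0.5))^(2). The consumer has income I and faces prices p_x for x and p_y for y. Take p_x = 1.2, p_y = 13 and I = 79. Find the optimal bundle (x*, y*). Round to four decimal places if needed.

MU_x ∝ 3·x^(-0.5), MU_y ∝ 5·y^(-0.5), so MRS = (3/5)·(y/x)^(0.5) = p_x/p_y.
Solve for the ratio: y/x = [(5/3)·p_x/p_y]^(2).
With the ratio pinned down, the budget gives x* = I/(p_x + p_y·(y/x)) and y* = (y/x)·x*.
Numerically y/x = 0.023669, so x* = 79/(1.2 + 13·0.023669) = 52.398 and y* = 0.023669·52.398 = 1.2402.

x* = 52.398, y* = 1.2402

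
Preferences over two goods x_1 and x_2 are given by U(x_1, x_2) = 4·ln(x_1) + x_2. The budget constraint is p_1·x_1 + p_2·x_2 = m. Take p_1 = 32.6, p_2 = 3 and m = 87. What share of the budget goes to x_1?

share on x_1 = 0.1379

Set MRS = p_1/p_2: (4/x_1)/1 = p_1/p_2.
So x_1*(p_1,p_2) = 4·p_2/p_1, independent of income; and x_2* = (m − 4·p_2)/p_2.
At the given prices: x_1* = 4·3/32.6 = 0.3681, and x_2* = 25.
Expenditure on x_1: 32.6·0.3681 = 12; share = 0.1379.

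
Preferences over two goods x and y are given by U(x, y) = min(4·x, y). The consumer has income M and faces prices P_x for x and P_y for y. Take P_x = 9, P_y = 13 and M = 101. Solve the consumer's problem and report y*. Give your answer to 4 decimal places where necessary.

With perfect complements, no substitution: consume in ratio x:y = 1:4.
Budget: P_x·x + P_y·4·x = M, so (P_x + 4·P_y)·x = M.
Demand: x*(P_x,P_y,M) = M/(P_x + 4·P_y), y* = 4·M/(P_x + 4·P_y).
Here 9 + 4·13 = 61, giving y* = 6.623.

y* = 6.623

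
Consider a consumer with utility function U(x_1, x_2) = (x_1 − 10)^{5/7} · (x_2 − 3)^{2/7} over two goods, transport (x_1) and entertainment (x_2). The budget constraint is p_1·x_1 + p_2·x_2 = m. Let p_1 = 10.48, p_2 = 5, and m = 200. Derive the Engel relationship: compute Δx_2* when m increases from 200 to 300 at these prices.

MRS = (5/2)·(x_2−3)/(x_1−10). Tangency with p_1/p_2 gives x_2−3 = (2/5)·(p_1/p_2)·(x_1−10).
After buying the subsistence bundle (10, 3), a share 5/7 of the remaining income goes to x_1: x_1* = 10 + 5/7·(m − 10p_1 − 3p_2)/p_1.
Discretionary income = 200 − 10·10.48 − 3·5 = 80.2; x_2* = 3 + 2/7·80.2/5 = 7.5829.
At m' = 300: x_2* = 13.2971. Change: 13.2971 − 7.5829 = 5.7143.

Δx_2* = 5.7143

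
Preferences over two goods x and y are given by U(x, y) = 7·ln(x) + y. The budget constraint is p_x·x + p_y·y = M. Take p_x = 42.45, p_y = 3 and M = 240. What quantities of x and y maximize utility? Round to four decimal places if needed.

x* = 0.4947, y* = 73

MU_x = 7/x, MU_y = 1. Tangency: 7/x = p_x/p_y.
So x*(p_x,p_y) = 7·p_y/p_x, independent of income; and y* = (M − 7·p_y)/p_y.
At the given prices: x* = 7·3/42.45 = 0.4947, and y* = 73.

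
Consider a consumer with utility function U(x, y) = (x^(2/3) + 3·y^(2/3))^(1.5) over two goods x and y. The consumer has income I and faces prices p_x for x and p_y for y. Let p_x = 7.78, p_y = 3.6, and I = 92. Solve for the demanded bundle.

From the CES first-order condition, (1/3)·(y/x)^(1/3) = p_x/p_y.
Solve for the ratio: y/x = [3·p_x/p_y]^(3).
With the ratio pinned down, the budget gives x* = I/(p_x + p_y·(y/x)) and y* = (y/x)·x*.
Numerically y/x = 272.517912, so x* = 92/(7.78 + 3.6·272.517912) = 0.093 and y* = 272.517912·0.093 = 25.3545.

x* = 0.093, y* = 25.3545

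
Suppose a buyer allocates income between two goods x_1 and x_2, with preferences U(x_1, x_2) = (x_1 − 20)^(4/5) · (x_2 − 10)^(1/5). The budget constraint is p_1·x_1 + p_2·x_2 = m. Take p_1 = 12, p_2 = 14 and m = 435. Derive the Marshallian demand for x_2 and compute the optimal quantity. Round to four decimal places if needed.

x_2* = 10.7857

Let x_1' = x_1−20, x_2' = x_2−10. MRS = 4·x_2'/x_1' = p_1/p_2.
Substituting into the budget: x_1* = 20 + 0.8·(m − 20·p_1 − 10·p_2)/p_1, and x_2* = 10 + 0.2·(…)/p_2.
Discretionary income = 435 − 20·12 − 10·14 = 55; x_2* = 10 + 0.2·55/14 = 10.7857.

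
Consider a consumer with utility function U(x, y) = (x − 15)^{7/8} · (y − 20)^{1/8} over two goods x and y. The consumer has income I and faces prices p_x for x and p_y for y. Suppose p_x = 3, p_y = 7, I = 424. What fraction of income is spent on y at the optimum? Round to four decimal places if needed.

share on y = 0.4006

Let x' = x−15, y' = y−20. MRS = 7·y'/x' = p_x/p_y.
After buying the subsistence bundle (15, 20), a share 0.875 of the remaining income goes to x: x* = 15 + 0.875·(I − 15p_x − 20p_y)/p_x.
Discretionary income = 424 − 15·3 − 20·7 = 239; x* = 15 + 0.875·239/3 = 84.7083; y* = 20 + 0.125·239/7 = 24.2679.
Expenditure on y: 7·24.2679 = 169.875; share = 0.4006.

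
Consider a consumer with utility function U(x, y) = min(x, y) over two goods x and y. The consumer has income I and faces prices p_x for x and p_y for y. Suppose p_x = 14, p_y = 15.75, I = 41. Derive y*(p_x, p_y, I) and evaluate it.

y* = 1.3782

Demand: x*(p_x,p_y,I) = I/(p_x + p_y), y* = I/(p_x + p_y).
Here 14 + 15.75 = 29.75, giving y* = 1.3782.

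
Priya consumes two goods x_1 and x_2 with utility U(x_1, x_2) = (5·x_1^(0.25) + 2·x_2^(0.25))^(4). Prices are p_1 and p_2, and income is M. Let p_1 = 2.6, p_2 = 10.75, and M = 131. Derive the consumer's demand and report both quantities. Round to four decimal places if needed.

MU_x_1 ∝ 5·x_1^(-0.75), MU_x_2 ∝ 2·x_2^(-0.75), so MRS = (5/2)·(x_2/x_1)^(0.75) = p_1/p_2.
Hence x_2/x_1 = ((2/5)·p_1/p_2)^(1/(0.75)), i.e. raised to the 4/3 power.
Substitute x_2 = (x_2/x_1)·x_1 into the budget: x_1* = M/(p_1 + p_2·(x_2/x_1)).
Numerically x_2/x_1 = 0.044412, so x_1* = 131/(2.6 + 10.75·0.044412) = 42.568 and x_2* = 0.044412·42.568 = 1.8905.

x_1* = 42.568, x_2* = 1.8905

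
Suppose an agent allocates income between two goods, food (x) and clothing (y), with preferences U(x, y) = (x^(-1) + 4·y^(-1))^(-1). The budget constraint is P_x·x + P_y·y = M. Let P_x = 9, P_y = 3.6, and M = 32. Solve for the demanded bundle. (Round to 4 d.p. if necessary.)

MU_x ∝ x^(-2), MU_y ∝ 4·y^(-2), so MRS = (1/4)·(y/x)^(2) = P_x/P_y.
Hence y/x = (4·P_x/P_y)^(1/(2)), i.e. raised to the 0.5 power.
Substitute y = (y/x)·x into the budget: x* = M/(P_x + P_y·(y/x)).
Numerically y/x = 3.162278, so x* = 32/(9 + 3.6·3.162278) = 1.5698 and y* = 3.162278·1.5698 = 4.9643.

x* = 1.5698, y* = 4.9643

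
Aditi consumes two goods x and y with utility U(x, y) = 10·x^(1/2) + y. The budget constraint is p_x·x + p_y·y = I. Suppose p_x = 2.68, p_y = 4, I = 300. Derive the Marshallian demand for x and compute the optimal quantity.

x* = 55.6917

Set MRS = p_x/p_y: 5·x^(−1/2) = p_x/p_y.
Solve: √x = 5·p_y/p_x, so x*(p_x,p_y) = (5·p_y/p_x)², and y* = (I − p_x·x*)/p_y.
Plugging in: x* = (5·4/2.68)² = 55.6917.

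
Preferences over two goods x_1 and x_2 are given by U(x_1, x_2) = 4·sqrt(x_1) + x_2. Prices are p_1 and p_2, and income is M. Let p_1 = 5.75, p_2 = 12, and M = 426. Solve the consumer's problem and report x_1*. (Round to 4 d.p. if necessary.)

MU_x_1 = 2/√x_1, MU_x_2 = 1. Tangency: 2/√x_1 = p_1/p_2.
Thus x_1* = (2·p_2/p_1)² — independent of M — with the rest of income spent on x_2.
Plugging in: x_1* = (2·12/5.75)² = 17.4216.

x_1* = 17.4216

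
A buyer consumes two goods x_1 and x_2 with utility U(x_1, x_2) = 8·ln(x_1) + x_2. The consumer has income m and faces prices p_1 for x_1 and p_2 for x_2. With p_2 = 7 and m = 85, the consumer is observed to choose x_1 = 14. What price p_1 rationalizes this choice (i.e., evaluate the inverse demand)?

MU_x_1 = 8/x_1, MU_x_2 = 1. Tangency: 8/x_1 = p_1/p_2.
So x_1*(p_1,p_2) = 8·p_2/p_1, independent of income; and x_2* = (m − 8·p_2)/p_2.
Set x_1* = 14 in the demand function and solve for p_1: p_1 = 4.

p_1 = 4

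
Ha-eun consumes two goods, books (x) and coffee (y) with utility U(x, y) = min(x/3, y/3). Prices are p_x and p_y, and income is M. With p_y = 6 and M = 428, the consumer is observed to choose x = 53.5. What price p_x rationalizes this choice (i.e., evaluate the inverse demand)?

p_x = 2

With perfect complements, no substitution: consume in ratio x:y = 3:3.
Budget: p_x·x + p_y·x = M, so (3·p_x + 3·p_y)·x = 3·M.
Demand: x*(p_x,p_y,M) = 3·M/(3·p_x + 3·p_y), y* = 3·M/(3·p_x + 3·p_y).
Set x* = 53.5 in the demand function and solve for p_x: p_x = 2.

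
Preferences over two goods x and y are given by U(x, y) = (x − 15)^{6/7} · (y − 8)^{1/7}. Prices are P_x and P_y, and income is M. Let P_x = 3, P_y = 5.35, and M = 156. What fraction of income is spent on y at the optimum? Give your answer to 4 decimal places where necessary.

share on y = 0.3368

MRS = 6·(y−8)/(x−15). Tangency with P_x/P_y gives y−8 = (1/6)·(P_x/P_y)·(x−15).
After buying the subsistence bundle (15, 8), a share 6/7 of the remaining income goes to x: x* = 15 + 6/7·(M − 15P_x − 8P_y)/P_x.
Discretionary income = 156 − 15·3 − 8·5.35 = 68.2; x* = 15 + 6/7·68.2/3 = 34.4857; y* = 8 + 1/7·68.2/5.35 = 9.8211.
Expenditure on y: 5.35·9.8211 = 52.5429; share = 0.3368.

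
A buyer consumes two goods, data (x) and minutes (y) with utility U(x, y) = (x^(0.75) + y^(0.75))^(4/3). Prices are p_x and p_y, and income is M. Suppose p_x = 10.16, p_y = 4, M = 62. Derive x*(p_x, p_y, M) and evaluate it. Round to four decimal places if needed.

x* = 0.351

MU_x ∝ x^(-0.25), MU_y ∝ y^(-0.25), so MRS = (y/x)^(0.25) = p_x/p_y.
Solve for the ratio: y/x = [p_x/p_y]^(4).
Substitute y = (y/x)·x into the budget: x* = M/(p_x + p_y·(y/x)).
Numerically y/x = 41.623143, so x* = 62/(10.16 + 4·41.623143) = 0.351.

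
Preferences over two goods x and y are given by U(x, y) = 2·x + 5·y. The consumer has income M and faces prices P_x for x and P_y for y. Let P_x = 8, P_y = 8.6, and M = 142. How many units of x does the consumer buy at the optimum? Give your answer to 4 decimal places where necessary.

Perfect substitutes: compare marginal utility per dollar. 2/P_x vs 5/P_y → 0.25 vs 0.5814.
y gives more utility per dollar, so spend all income on y: y* = M/P_y, x* = 0.
Numerically: x* = 0, y* = 16.5116.

x* = 0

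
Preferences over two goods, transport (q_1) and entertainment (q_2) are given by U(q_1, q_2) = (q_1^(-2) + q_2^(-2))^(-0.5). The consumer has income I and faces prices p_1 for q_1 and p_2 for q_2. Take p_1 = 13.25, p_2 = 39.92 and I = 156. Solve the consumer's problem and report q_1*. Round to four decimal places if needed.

From the CES first-order condition, (q_2/q_1)^(3) = p_1/p_2.
Solve for the ratio: q_2/q_1 = [p_1/p_2]^(1/3).
With the ratio pinned down, the budget gives q_1* = I/(p_1 + p_2·(q_2/q_1)) and q_2* = (q_2/q_1)·q_1*.
Numerically q_2/q_1 = 0.692376, so q_1* = 156/(13.25 + 39.92·0.692376) = 3.8151.

q_1* = 3.8151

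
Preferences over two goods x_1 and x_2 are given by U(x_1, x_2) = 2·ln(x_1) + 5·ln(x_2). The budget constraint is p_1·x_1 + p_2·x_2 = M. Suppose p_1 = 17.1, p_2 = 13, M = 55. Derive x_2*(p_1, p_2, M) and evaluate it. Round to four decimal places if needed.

x_2* = 3.022

Demand: x_1*(p_1,p_2,M) = 2/7·M/p_1 and x_2* = 5/7·M/p_2.
At p_1=17.1, p_2=13, M=55: x_2* = 5/7·55/13 = 3.022.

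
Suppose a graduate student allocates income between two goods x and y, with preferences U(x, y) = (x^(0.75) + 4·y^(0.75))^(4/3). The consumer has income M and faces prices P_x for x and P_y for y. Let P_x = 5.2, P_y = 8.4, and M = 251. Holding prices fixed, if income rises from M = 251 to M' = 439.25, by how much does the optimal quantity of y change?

MRS = MU_x/MU_y = (1/4)·(y/x)^(0.25). Set equal to P_x/P_y.
Hence y/x = (4·P_x/P_y)^(1/(0.25)), i.e. raised to the 4 power.
Substitute y = (y/x)·x into the budget: x* = M/(P_x + P_y·(y/x)).
Numerically y/x = 37.595529, so x* = 251/(5.2 + 8.4·37.595529) = 0.7819 and y* = 37.595529·0.7819 = 29.3969.
At M' = 439.25: y* = 51.4446. Change: 51.4446 − 29.3969 = 22.0477.

Δy* = 22.0477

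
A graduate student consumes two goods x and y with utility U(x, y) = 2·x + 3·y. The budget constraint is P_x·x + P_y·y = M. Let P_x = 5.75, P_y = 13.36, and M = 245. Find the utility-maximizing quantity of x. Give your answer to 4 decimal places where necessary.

Perfect substitutes: compare marginal utility per dollar. 2/P_x vs 3/P_y → 0.3478 vs 0.2246.
x gives more utility per dollar, so spend all income on x: x* = M/P_x, y* = 0.
Numerically: x* = 42.6087, y* = 0.

x* = 42.6087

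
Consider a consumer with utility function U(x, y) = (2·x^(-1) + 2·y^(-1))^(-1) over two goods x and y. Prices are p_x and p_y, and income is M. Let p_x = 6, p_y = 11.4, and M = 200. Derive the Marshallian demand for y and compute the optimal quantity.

From the CES first-order condition, (y/x)^(2) = p_x/p_y.
Hence y/x = (p_x/p_y)^(1/(2)), i.e. raised to the 0.5 power.
Substitute y = (y/x)·x into the budget: x* = M/(p_x + p_y·(y/x)).
Numerically y/x = 0.725476, so x* = 200/(6 + 11.4·0.725476) = 14.015 and y* = 0.725476·14.015 = 10.1675.

y* = 10.1675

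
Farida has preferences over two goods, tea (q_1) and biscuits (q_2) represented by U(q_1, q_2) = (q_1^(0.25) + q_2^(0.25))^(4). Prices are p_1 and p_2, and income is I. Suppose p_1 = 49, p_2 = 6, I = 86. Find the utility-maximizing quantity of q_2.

From the CES first-order condition, (q_2/q_1)^(0.75) = p_1/p_2.
Solve for the ratio: q_2/q_1 = [p_1/p_2]^(4/3).
With the ratio pinned down, the budget gives q_1* = I/(p_1 + p_2·(q_2/q_1)) and q_2* = (q_2/q_1)·q_1*.
Numerically q_2/q_1 = 16.445981, so q_1* = 86/(49 + 6·16.445981) = 0.5824 and q_2* = 16.445981·0.5824 = 9.5774.

q_2* = 9.5774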